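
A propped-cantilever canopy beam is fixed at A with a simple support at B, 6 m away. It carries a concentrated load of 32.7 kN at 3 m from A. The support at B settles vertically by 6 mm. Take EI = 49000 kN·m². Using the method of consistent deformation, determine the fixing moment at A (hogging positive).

Take the reaction at B as the redundant and release it; the primary structure is a cantilever fixed at A.
Primary-structure tip deflection at B by superposition:
  point load 32.7 at a = 3: Pa²(3L − a)/(6EI) = 735.8/EI
Flexibility coefficient — unit upward force at B: δ_{BB} = L³/(3EI) = 72/EI.
With EI = 49000 kN·m²: δ_0 = 0.015015 m and δ_{BB} = 0.001469 m/kN.
Compatibility — the beam at B must follow the support down by 0.006 m: δ_0 − R_B·δ_{BB} = 0.006, so R_B = (0.015015 − 0.006)/0.001469 = 6.135 kN.
Moment equilibrium about A: M_A = Σ(load moments about A) − R_B·L = 98.1 − 6.135×6 = 61.29 kN·m.

M_A = 61.29 kN·m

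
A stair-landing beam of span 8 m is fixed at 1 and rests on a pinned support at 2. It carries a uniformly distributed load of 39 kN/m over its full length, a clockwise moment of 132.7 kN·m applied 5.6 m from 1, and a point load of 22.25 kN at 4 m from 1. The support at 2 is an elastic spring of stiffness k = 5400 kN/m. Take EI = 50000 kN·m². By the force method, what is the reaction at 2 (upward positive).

R_2 = 139.1 kN

Take the reaction at 2 as the redundant and release it; the primary structure is a cantilever fixed at 1.
Free-end deflection of the primary structure under the applied loading (downward +):
  UDL 39: wL⁴/(8EI) = 19968/EI
  clockwise couple 132.7 at a = 5.6: M₀a(2L − a)/(2EI) = 3864/EI
  point load 22.25 at a = 4: Pa²(3L − a)/(6EI) = 1187/EI
  δ_0 = 25019/EI
Flexibility coefficient — unit upward force at 2: δ_{22} = L³/(3EI) = 170.7/EI.
With EI = 50000 kN·m²: δ_0 = 0.50038 m and δ_{22} = 0.003413 m/kN.
Compatibility — the spring shortens by R_2/k under the reaction it provides: δ_0 − R_2·δ_{22} = R_2/k. With 1/k = 0.000185 m/kN, R_2 = δ_0 / (δ_{22} + 1/k) = 0.50038 / (0.003413 + 0.000185) = 139.1 kN.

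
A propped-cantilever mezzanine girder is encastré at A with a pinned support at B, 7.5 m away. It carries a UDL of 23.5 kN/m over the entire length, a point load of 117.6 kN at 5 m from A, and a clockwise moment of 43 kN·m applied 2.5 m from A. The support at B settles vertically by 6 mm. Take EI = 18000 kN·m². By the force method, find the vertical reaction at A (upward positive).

Remove the prop at B; the released (primary) structure is a cantilever built in at A.
Deflection at B on the released cantilever, summing each load's contribution:
  UDL 23.5: wL⁴/(8EI) = 9294/EI
  point load 117.6 at a = 5: Pa²(3L − a)/(6EI) = 8575/EI
  clockwise couple 43 at a = 2.5: M₀a(2L − a)/(2EI) = 671.9/EI
  δ_0 = 18541/EI
Flexibility coefficient — unit upward force at B: δ_{BB} = L³/(3EI) = 140.6/EI.
With EI = 18000 kN·m²: δ_0 = 1.0301 m and δ_{BB} = 0.007812 m/kN.
Compatibility — the beam at B must follow the support down by 0.006 m: δ_0 − R_B·δ_{BB} = 0.006, so R_B = (1.0301 − 0.006)/0.007812 = 131.1 kN.
Vertical equilibrium: R_A = ΣP − R_B = 293.9 − 131.1 = 162.8 kN.

R_A = 162.8 kN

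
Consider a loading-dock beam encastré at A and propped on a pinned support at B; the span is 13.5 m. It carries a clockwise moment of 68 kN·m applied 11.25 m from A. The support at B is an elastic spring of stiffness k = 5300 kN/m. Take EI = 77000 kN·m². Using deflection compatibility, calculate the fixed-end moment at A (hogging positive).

M_A = -29.44 kN·m

Take the reaction at B as the redundant and release it; the primary structure is a cantilever fixed at A.
Deflection at B on the released cantilever, summing each load's contribution:
  clockwise couple 68 at a = 11.25: M₀a(2L − a)/(2EI) = 6024/EI
Flexibility coefficient — unit upward force at B: δ_{BB} = L³/(3EI) = 820.1/EI.
With EI = 77000 kN·m²: δ_0 = 0.078239 m and δ_{BB} = 0.010651 m/kN.
Compatibility — the spring shortens by R_B/k under the reaction it provides: δ_0 − R_B·δ_{BB} = R_B/k. With 1/k = 0.000189 m/kN, R_B = δ_0 / (δ_{BB} + 1/k) = 0.078239 / (0.010651 + 0.000189) = 7.218 kN.
Moment equilibrium about A: M_A = Σ(load moments about A) − R_B·L = 68 − 7.218×13.5 = -29.44 kN·m.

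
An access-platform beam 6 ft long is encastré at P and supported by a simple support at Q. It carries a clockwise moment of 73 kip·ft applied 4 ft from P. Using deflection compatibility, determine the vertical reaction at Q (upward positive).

R_Q = 16.22 kip

Release the roller at Q. Primary structure: cantilever fixed at P.
Deflection at Q on the released cantilever, summing each load's contribution:
  clockwise couple 73 at a = 4: M₀a(2L − a)/(2EI) = 1168/EI
Flexibility coefficient — unit upward force at Q: δ_{QQ} = L³/(3EI) = 72/EI.
The prop prevents deflection at Q: R_Q = δ_0/δ_{QQ} = 1168/72 = 16.22 kip.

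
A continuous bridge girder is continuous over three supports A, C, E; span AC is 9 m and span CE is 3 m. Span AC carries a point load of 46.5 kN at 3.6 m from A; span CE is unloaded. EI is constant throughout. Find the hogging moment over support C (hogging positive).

M_C = 52.73 kN·m

Take M_C as the redundant. Released structure: two simple spans AC and CE with a hinge at C.
Discontinuity in slope at C on the released structure — sum the simple-span end rotations:
  span AC: point load 46.5 at a = 3.6: Pab(L + a)/(6LEI) = 210.9/EI
  relative rotation θ_0 = (210.9 + 0)/EI = 210.9/EI
A unit hogging moment at C produces rotation L₁/(3EI) + L₂/(3EI) = 4/EI.
Slope continuity at C: θ_0 = M_C·4/EI, so M_C = 210.9/4 = 52.73 kN·m (hogging).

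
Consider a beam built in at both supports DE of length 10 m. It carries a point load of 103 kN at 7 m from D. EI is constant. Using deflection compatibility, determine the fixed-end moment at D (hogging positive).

M_D = 64.89 kN·m

Release both end moments; the primary structure is a simply-supported span DE with redundants M_D and M_E.
Simple-span end rotations at D and E under the given loads:
  at D: point load 103 at a = 7: Pab(L + b)/(6LEI) = 468.6/EI
  at E: point load 103 at a = 7: Pab(L + a)/(6LEI) = 612.9/EI
  θ_D0 = 468.6/EI,  θ_E0 = 612.9/EI
Flexibility coefficients: a unit moment at one end gives L/(3EI) there and L/(6EI) at the far end, so f₁₁ = f₂₂ = 3.333/EI and f₁₂ = f₂₁ = 1.667/EI.
Compatibility — zero rotation at each built-in end:
  3.333 M_D + 1.667 M_E = 468.6
  1.667 M_D + 3.333 M_E = 612.9
Solving the pair gives M_D = 64.89 kN·m and M_E = 151.4 kN·m (hogging).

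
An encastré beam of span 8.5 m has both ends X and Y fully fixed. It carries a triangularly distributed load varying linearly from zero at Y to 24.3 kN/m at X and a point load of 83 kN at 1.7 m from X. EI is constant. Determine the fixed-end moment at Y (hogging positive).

Release both end moments; the primary structure is a simply-supported span XY with redundants M_X and M_Y.
Simple-span end rotations at X and Y under the given loads:
  at X: triangular load, peak 24.3: w₀L³/(45EI) = 331.6/EI
  at Y: triangular load, peak 24.3: 7w₀L³/(360EI) = 290.2/EI
  at X: point load 83 at a = 1.7: Pab(L + b)/(6LEI) = 287.8/EI
  at Y: point load 83 at a = 1.7: Pab(L + a)/(6LEI) = 191.9/EI
  θ_X0 = 619.5/EI,  θ_Y0 = 482.1/EI
Flexibility coefficients: a unit moment at one end gives L/(3EI) there and L/(6EI) at the far end, so f₁₁ = f₂₂ = 2.833/EI and f₁₂ = f₂₁ = 1.417/EI.
Compatibility — zero rotation at each built-in end:
  2.833 M_X + 1.417 M_Y = 619.5
  1.417 M_X + 2.833 M_Y = 482.1
Solving the pair gives M_X = 178.1 kN·m and M_Y = 81.1 kN·m (hogging).

M_Y = 81.1 kN·m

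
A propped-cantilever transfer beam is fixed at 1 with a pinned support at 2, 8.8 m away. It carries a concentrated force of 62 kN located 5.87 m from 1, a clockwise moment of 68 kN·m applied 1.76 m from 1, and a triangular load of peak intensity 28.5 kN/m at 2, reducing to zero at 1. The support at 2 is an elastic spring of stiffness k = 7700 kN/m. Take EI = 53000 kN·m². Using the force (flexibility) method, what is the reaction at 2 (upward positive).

Remove the prop at 2; the released (primary) structure is a cantilever built in at 1.
Downward deflection at the released point 2 due to the loads:
  point load 62 at a = 5.87: Pa²(3L − a)/(6EI) = 7310/EI
  clockwise couple 68 at a = 1.76: M₀a(2L − a)/(2EI) = 947.9/EI
  triangular load, peak 28.5 at the free end: 11w₀L⁴/(120EI) = 15667/EI
  δ_0 = 23925/EI
Tip deflection under a unit load at 2: L³/(3EI) = 227.2/EI.
With EI = 53000 kN·m²: δ_0 = 0.45141 m and δ_{22} = 0.004286 m/kN.
Compatibility — the spring shortens by R_2/k under the reaction it provides: δ_0 − R_2·δ_{22} = R_2/k. With 1/k = 0.00013 m/kN, R_2 = δ_0 / (δ_{22} + 1/k) = 0.45141 / (0.004286 + 0.00013) = 102.2 kN.

R_2 = 102.2 kN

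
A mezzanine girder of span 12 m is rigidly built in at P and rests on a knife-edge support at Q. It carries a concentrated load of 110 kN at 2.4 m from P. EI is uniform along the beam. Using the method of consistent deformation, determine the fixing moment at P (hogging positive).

M_P = 190.1 kN·m

Remove the prop at Q; the released (primary) structure is a cantilever built in at P.
Downward deflection at the released point Q due to the loads:
  point load 110 at a = 2.4: Pa²(3L − a)/(6EI) = 3548/EI
Flexibility coefficient — unit upward force at Q: δ_{QQ} = L³/(3EI) = 576/EI.
Compatibility at Q: δ_0 − R_Q·δ_{QQ} = 0, so R_Q = 3548/576 = 6.16 kN.
Moment equilibrium about P: M_P = Σ(load moments about P) − R_Q·L = 264 − 6.16×12 = 190.1 kN·m.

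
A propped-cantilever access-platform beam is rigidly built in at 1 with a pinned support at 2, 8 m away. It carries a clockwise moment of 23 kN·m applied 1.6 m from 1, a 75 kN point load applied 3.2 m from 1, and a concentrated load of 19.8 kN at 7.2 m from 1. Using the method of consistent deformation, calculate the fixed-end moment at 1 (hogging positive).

M_1 = 133.6 kN·m

Remove the prop at 2; the released (primary) structure is a cantilever built in at 1.
Deflection at 2 on the released cantilever, summing each load's contribution:
  clockwise couple 23 at a = 1.6: M₀a(2L − a)/(2EI) = 265/EI
  point load 75 at a = 3.2: Pa²(3L − a)/(6EI) = 2662/EI
  point load 19.8 at a = 7.2: Pa²(3L − a)/(6EI) = 2874/EI
  δ_0 = 5801/EI
Flexibility coefficient — unit upward force at 2: δ_{22} = L³/(3EI) = 170.7/EI.
Compatibility at 2: δ_0 − R_2·δ_{22} = 0, so R_2 = 5801/170.7 = 33.99 kN.
Moment equilibrium about 1: M_1 = Σ(load moments about 1) − R_2·L = 405.6 − 33.99×8 = 133.6 kN·m.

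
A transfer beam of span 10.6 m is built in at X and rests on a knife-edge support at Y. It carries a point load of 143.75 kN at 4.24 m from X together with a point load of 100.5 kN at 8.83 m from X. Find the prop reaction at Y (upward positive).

R_Y = 105.5 kN

Choose R_Y as the redundant. The primary structure is the cantilever fixed at X.
Primary-structure tip deflection at Y by superposition:
  point load 143.75 at a = 4.24: Pa²(3L − a)/(6EI) = 11870/EI
  point load 100.5 at a = 8.83: Pa²(3L − a)/(6EI) = 29998/EI
  δ_0 = 41869/EI
Flexibility coefficient — unit upward force at Y: δ_{YY} = L³/(3EI) = 397/EI.
The prop prevents deflection at Y: R_Y = δ_0/δ_{YY} = 41869/397 = 105.5 kN.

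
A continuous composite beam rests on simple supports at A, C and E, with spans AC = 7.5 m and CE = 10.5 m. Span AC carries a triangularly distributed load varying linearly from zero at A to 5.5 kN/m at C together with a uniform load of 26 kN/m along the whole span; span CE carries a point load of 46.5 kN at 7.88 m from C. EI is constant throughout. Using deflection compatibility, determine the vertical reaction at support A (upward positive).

Take M_C as the redundant. Released structure: two simple spans AC and CE with a hinge at C.
Rotations at C on the released spans (each span's end-slope, ×1/EI):
  span AC: triangular load, peak 5.5: w₀L³/(45EI) = 51.56/EI
  span AC: UDL 26: wL³/(24EI) = 457/EI
  span CE: point load 46.5 at a = 7.88: Pab(L + b)/(6LEI) = 199.9/EI
  relative rotation θ_0 = (508.6 + 199.9)/EI = 708.5/EI
A unit hogging moment at C produces rotation L₁/(3EI) + L₂/(3EI) = 6/EI.
Slope continuity at C: θ_0 = M_C·6/EI, so M_C = 708.5/6 = 118.1 kN·m (hogging).
Span AC, ΣM about A with M_C applied at C: R_C^{AC}·7.5 = 834.4 + 118.1, so R_C^{AC} = 127 kN and R_A = 215.6 − 127 = 88.63 kN.

R_A = 88.63 kN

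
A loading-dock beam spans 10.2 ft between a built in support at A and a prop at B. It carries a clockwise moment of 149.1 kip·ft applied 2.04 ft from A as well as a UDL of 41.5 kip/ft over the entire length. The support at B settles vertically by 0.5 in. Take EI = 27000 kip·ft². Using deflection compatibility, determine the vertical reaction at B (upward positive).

Release the roller at B. Primary structure: cantilever fixed at A.
Downward deflection at the released point B due to the loads:
  clockwise couple 149.1 at a = 2.04: M₀a(2L − a)/(2EI) = 2792/EI
  UDL 41.5: wL⁴/(8EI) = 56151/EI
  δ_0 = 58943/EI
Tip deflection under a unit load at B: L³/(3EI) = 353.7/EI.
With EI = 27000 kip·ft²: δ_0 = 2.1831 ft and δ_{BB} = 0.013101 ft/kip.
Compatibility — the beam at B must follow the support down by 0.04167 ft: δ_0 − R_B·δ_{BB} = 0.04167, so R_B = (2.1831 − 0.04167)/0.013101 = 163.5 kip.

R_B = 163.5 kip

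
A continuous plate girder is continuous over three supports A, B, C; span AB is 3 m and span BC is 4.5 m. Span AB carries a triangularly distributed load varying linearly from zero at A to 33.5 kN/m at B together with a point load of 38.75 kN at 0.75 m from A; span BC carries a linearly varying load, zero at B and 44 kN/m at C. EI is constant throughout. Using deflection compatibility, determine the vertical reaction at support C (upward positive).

R_C = 56.07 kN

Insert a hinge at B; M_B is the redundant, and each span becomes simply supported.
End slopes at the hinge B, treating each span as simply supported:
  span AB: triangular load, peak 33.5: w₀L³/(45EI) = 20.1/EI
  span AB: point load 38.75 at a = 0.75: Pab(L + a)/(6LEI) = 13.62/EI
  span BC: triangular load, peak 44: 7w₀L³/(360EI) = 77.96/EI
  relative rotation θ_0 = (33.72 + 77.96)/EI = 111.7/EI
A unit hogging moment at B produces rotation L₁/(3EI) + L₂/(3EI) = 2.5/EI.
Slope continuity at B: θ_0 = M_B·2.5/EI, so M_B = 111.7/2.5 = 44.67 kN·m (hogging).
Span BC, ΣM about C: R_B^{BC}·4.5 = 148.5 + 44.67, so R_B^{BC} = 42.93 kN and R_C = 99 − 42.93 = 56.07 kN.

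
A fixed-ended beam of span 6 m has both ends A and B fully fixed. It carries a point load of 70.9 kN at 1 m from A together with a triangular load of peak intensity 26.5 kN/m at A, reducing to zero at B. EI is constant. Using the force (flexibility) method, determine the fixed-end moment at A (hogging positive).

M_A = 96.94 kN·m

Release both end moments; the primary structure is a simply-supported span AB with redundants M_A and M_B.
Simple-span end rotations at A and B under the given loads:
  at A: point load 70.9 at a = 1: Pab(L + b)/(6LEI) = 108.3/EI
  at B: point load 70.9 at a = 1: Pab(L + a)/(6LEI) = 68.93/EI
  at A: triangular load, peak 26.5: w₀L³/(45EI) = 127.2/EI
  at B: triangular load, peak 26.5: 7w₀L³/(360EI) = 111.3/EI
  θ_A0 = 235.5/EI,  θ_B0 = 180.2/EI
Flexibility coefficients: a unit moment at one end gives L/(3EI) there and L/(6EI) at the far end, so f₁₁ = f₂₂ = 2/EI and f₁₂ = f₂₁ = 1/EI.
Compatibility — zero rotation at each built-in end:
  2 M_A + 1 M_B = 235.5
  1 M_A + 2 M_B = 180.2
Solving the pair gives M_A = 96.94 kN·m and M_B = 41.65 kN·m (hogging).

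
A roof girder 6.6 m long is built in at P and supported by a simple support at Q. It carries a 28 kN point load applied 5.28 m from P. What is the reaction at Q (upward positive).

Choose R_Q as the redundant. The primary structure is the cantilever fixed at P.
Deflection at Q on the released cantilever, summing each load's contribution:
  point load 28 at a = 5.28: Pa²(3L − a)/(6EI) = 1889/EI
Tip deflection under a unit load at Q: L³/(3EI) = 95.83/EI.
The prop prevents deflection at Q: R_Q = δ_0/δ_{QQ} = 1889/95.83 = 19.71 kN.

R_Q = 19.71 kN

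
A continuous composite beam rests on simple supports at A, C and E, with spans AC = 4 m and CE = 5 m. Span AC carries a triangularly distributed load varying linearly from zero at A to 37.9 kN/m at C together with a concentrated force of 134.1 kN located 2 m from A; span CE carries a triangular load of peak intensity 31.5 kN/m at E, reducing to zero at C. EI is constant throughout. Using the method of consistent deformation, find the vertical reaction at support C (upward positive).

Release continuity at C by inserting a hinge; the redundant is the internal moment M_C. The primary structure is two simply-supported spans AC and CE.
End slopes at the hinge C, treating each span as simply supported:
  span AC: triangular load, peak 37.9: w₀L³/(45EI) = 53.9/EI
  span AC: point load 134.1 at a = 2: Pab(L + a)/(6LEI) = 134.1/EI
  span CE: triangular load, peak 31.5: 7w₀L³/(360EI) = 76.56/EI
  relative rotation θ_0 = (188 + 76.56)/EI = 264.6/EI
A unit hogging moment at C produces rotation L₁/(3EI) + L₂/(3EI) = 3/EI.
Slope continuity at C: θ_0 = M_C·3/EI, so M_C = 264.6/3 = 88.19 kN·m (hogging).
Span AC, ΣM about A with M_C applied at C: R_C^{AC}·4 = 470.3 + 88.19, so R_C^{AC} = 139.6 kN and R_A = 209.9 − 139.6 = 70.27 kN.
Span CE, ΣM about E: R_C^{CE}·5 = 131.2 + 88.19, so R_C^{CE} = 43.89 kN and R_E = 78.75 − 43.89 = 34.86 kN.
R_C = 139.6 + 43.89 = 183.5 kN.

R_C = 183.5 kN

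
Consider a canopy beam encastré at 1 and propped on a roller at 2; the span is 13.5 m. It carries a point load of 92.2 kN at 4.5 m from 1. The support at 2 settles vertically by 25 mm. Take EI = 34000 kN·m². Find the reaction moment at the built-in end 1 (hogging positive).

Remove the prop at 2; the released (primary) structure is a cantilever built in at 1.
Free-end deflection of the primary structure under the applied loading (downward +):
  point load 92.2 at a = 4.5: Pa²(3L − a)/(6EI) = 11202/EI
Tip deflection under a unit load at 2: L³/(3EI) = 820.1/EI.
With EI = 34000 kN·m²: δ_0 = 0.32948 m and δ_{22} = 0.024121 m/kN.
Compatibility — the beam at 2 must follow the support down by 0.025 m: δ_0 − R_2·δ_{22} = 0.025, so R_2 = (0.32948 − 0.025)/0.024121 = 12.62 kN.
Moment equilibrium about 1: M_1 = Σ(load moments about 1) − R_2·L = 414.9 − 12.62×13.5 = 244.5 kN·m.

M_1 = 244.5 kN·m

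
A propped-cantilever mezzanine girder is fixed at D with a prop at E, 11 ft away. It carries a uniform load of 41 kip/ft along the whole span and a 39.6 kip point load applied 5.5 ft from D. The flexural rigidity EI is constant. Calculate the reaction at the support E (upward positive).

R_E = 181.5 kip

Remove the prop at E; the released (primary) structure is a cantilever built in at D.
Deflection at E on the released cantilever, summing each load's contribution:
  UDL 41: wL⁴/(8EI) = 75035/EI
  point load 39.6 at a = 5.5: Pa²(3L − a)/(6EI) = 5490/EI
  δ_0 = 80526/EI
Flexibility coefficient — unit upward force at E: δ_{EE} = L³/(3EI) = 443.7/EI.
Compatibility at E: δ_0 − R_E·δ_{EE} = 0, so R_E = 80526/443.7 = 181.5 kip.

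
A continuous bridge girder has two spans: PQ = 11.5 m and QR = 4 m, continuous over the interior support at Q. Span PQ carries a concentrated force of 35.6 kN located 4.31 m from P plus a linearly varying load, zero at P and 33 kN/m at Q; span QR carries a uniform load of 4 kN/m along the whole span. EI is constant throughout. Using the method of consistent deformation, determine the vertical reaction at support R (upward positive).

Insert a hinge at Q; M_Q is the redundant, and each span becomes simply supported.
Discontinuity in slope at Q on the released structure — sum the simple-span end rotations:
  span PQ: point load 35.6 at a = 4.31: Pab(L + a)/(6LEI) = 252.8/EI
  span PQ: triangular load, peak 33: w₀L³/(45EI) = 1115/EI
  span QR: UDL 4: wL³/(24EI) = 10.67/EI
  relative rotation θ_0 = (1368 + 10.67)/EI = 1379/EI
A unit hogging moment at Q produces rotation L₁/(3EI) + L₂/(3EI) = 5.167/EI.
Compatibility: M_Q·(L₁+L₂)/(3EI) = θ_0, giving M_Q = 266.9 kN·m (hogging).
Span QR, ΣM about R: R_Q^{QR}·4 = 32 + 266.9, so R_Q^{QR} = 74.71 kN and R_R = 16 − 74.71 = -58.71 kN.

R_R = -58.71 kN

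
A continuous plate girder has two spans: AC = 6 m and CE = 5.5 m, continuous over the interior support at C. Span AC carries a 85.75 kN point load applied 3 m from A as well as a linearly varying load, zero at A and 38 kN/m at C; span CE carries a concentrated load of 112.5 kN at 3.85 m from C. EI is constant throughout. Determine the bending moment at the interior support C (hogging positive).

M_C = 138.3 kN·m

Release continuity at C by inserting a hinge; the redundant is the internal moment M_C. The primary structure is two simply-supported spans AC and CE.
Discontinuity in slope at C on the released structure — sum the simple-span end rotations:
  span AC: point load 85.75 at a = 3: Pab(L + a)/(6LEI) = 192.9/EI
  span AC: triangular load, peak 38: w₀L³/(45EI) = 182.4/EI
  span CE: point load 112.5 at a = 3.85: Pab(L + b)/(6LEI) = 154.8/EI
  relative rotation θ_0 = (375.3 + 154.8)/EI = 530.2/EI
A unit hogging moment at C produces rotation L₁/(3EI) + L₂/(3EI) = 3.833/EI.
Slope continuity at C: θ_0 = M_C·3.833/EI, so M_C = 530.2/3.833 = 138.3 kN·m (hogging).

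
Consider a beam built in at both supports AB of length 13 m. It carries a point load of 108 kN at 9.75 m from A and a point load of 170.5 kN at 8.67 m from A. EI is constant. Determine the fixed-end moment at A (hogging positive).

M_A = 229.8 kN·m

Release both end moments; the primary structure is a simply-supported span AB with redundants M_A and M_B.
Simple-span end rotations at A and B under the given loads:
  at A: point load 108 at a = 9.75: Pab(L + b)/(6LEI) = 713/EI
  at B: point load 108 at a = 9.75: Pab(L + a)/(6LEI) = 998.2/EI
  at A: point load 170.5 at a = 8.67: Pab(L + b)/(6LEI) = 1422/EI
  at B: point load 170.5 at a = 8.67: Pab(L + a)/(6LEI) = 1778/EI
  θ_A0 = 2135/EI,  θ_B0 = 2776/EI
Flexibility coefficients: a unit moment at one end gives L/(3EI) there and L/(6EI) at the far end, so f₁₁ = f₂₂ = 4.333/EI and f₁₂ = f₂₁ = 2.167/EI.
Compatibility — zero rotation at each built-in end:
  4.333 M_A + 2.167 M_B = 2135
  2.167 M_A + 4.333 M_B = 2776
Solving the pair gives M_A = 229.8 kN·m and M_B = 525.8 kN·m (hogging).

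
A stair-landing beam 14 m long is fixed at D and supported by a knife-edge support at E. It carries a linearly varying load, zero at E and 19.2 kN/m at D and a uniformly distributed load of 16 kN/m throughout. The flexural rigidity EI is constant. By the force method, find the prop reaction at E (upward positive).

Choose R_E as the redundant. The primary structure is the cantilever fixed at D.
Deflection at E on the released cantilever, summing each load's contribution:
  triangular load, peak 19.2 at the fixed end: w₀L⁴/(30EI) = 24586/EI
  UDL 16: wL⁴/(8EI) = 76832/EI
  δ_0 = 101418/EI
Tip deflection under a unit load at E: L³/(3EI) = 914.7/EI.
Compatibility at E: δ_0 − R_E·δ_{EE} = 0, so R_E = 101418/914.7 = 110.9 kN.

R_E = 110.9 kN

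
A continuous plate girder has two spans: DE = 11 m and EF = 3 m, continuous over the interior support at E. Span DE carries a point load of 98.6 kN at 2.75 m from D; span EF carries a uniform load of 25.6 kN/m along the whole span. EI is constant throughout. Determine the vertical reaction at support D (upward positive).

Insert a hinge at E; M_E is the redundant, and each span becomes simply supported.
End slopes at the hinge E, treating each span as simply supported:
  span DE: point load 98.6 at a = 2.75: Pab(L + a)/(6LEI) = 466/EI
  span EF: UDL 25.6: wL³/(24EI) = 28.8/EI
  relative rotation θ_0 = (466 + 28.8)/EI = 494.8/EI
A unit hogging moment at E produces rotation L₁/(3EI) + L₂/(3EI) = 4.667/EI.
Compatibility: M_E·(L₁+L₂)/(3EI) = θ_0, giving M_E = 106 kN·m (hogging).
Span DE, ΣM about D with M_E applied at E: R_E^{DE}·11 = 271.1 + 106, so R_E^{DE} = 34.29 kN and R_D = 98.6 − 34.29 = 64.31 kN.

R_D = 64.31 kN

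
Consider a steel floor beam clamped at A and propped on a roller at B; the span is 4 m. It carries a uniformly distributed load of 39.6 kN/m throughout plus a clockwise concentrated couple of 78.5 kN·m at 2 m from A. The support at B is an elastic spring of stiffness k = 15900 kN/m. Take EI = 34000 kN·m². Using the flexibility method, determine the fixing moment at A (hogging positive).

Remove the prop at B; the released (primary) structure is a cantilever built in at A.
Free-end deflection of the primary structure under the applied loading (downward +):
  UDL 39.6: wL⁴/(8EI) = 1267/EI
  clockwise couple 78.5 at a = 2: M₀a(2L − a)/(2EI) = 471/EI
  δ_0 = 1738/EI
Flexibility coefficient — unit upward force at B: δ_{BB} = L³/(3EI) = 21.33/EI.
With EI = 34000 kN·m²: δ_0 = 0.051124 m and δ_{BB} = 0.000627 m/kN.
Compatibility — the spring shortens by R_B/k under the reaction it provides: δ_0 − R_B·δ_{BB} = R_B/k. With 1/k = 0.000063 m/kN, R_B = δ_0 / (δ_{BB} + 1/k) = 0.051124 / (0.000627 + 0.000063) = 74.06 kN.
Moment equilibrium about A: M_A = Σ(load moments about A) − R_B·L = 395.3 − 74.06×4 = 99.08 kN·m.

M_A = 99.08 kN·m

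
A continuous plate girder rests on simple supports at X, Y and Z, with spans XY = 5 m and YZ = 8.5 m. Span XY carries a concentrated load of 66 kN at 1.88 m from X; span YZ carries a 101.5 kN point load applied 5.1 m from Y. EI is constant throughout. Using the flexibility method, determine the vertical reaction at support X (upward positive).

Insert a hinge at Y; M_Y is the redundant, and each span becomes simply supported.
Discontinuity in slope at Y on the released structure — sum the simple-span end rotations:
  span XY: point load 66 at a = 1.88: Pab(L + a)/(6LEI) = 88.78/EI
  span YZ: point load 101.5 at a = 5.1: Pab(L + b)/(6LEI) = 410.7/EI
  relative rotation θ_0 = (88.78 + 410.7)/EI = 499.5/EI
A unit hogging moment at Y produces rotation L₁/(3EI) + L₂/(3EI) = 4.5/EI.
Compatibility: M_Y·(L₁+L₂)/(3EI) = θ_0, giving M_Y = 111 kN·m (hogging).
Span XY, ΣM about X with M_Y applied at Y: R_Y^{XY}·5 = 124.1 + 111, so R_Y^{XY} = 47.01 kN and R_X = 66 − 47.01 = 18.99 kN.

R_X = 18.99 kN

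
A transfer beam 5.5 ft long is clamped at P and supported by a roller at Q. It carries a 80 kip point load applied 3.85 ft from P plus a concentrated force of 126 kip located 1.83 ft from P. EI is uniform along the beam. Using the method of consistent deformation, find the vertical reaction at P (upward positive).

Take the reaction at Q as the redundant and release it; the primary structure is a cantilever fixed at P.
Deflection at Q on the released cantilever, summing each load's contribution:
  point load 80 at a = 3.85: Pa²(3L − a)/(6EI) = 2500/EI
  point load 126 at a = 1.83: Pa²(3L − a)/(6EI) = 1032/EI
  δ_0 = 3532/EI
Tip deflection under a unit load at Q: L³/(3EI) = 55.46/EI.
Compatibility at Q: δ_0 − R_Q·δ_{QQ} = 0, so R_Q = 3532/55.46 = 63.68 kip.
Vertical equilibrium: R_P = ΣP − R_Q = 206 − 63.68 = 142.3 kip.

R_P = 142.3 kip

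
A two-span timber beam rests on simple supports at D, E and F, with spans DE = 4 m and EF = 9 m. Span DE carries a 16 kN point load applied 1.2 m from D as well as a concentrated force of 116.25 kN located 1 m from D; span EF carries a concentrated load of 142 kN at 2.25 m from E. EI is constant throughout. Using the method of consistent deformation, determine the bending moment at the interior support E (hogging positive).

M_E = 164.6 kN·m

Release continuity at E by inserting a hinge; the redundant is the internal moment M_E. The primary structure is two simply-supported spans DE and EF.
End slopes at the hinge E, treating each span as simply supported:
  span DE: point load 16 at a = 1.2: Pab(L + a)/(6LEI) = 11.65/EI
  span DE: point load 116.25 at a = 1: Pab(L + a)/(6LEI) = 72.66/EI
  span EF: point load 142 at a = 2.25: Pab(L + b)/(6LEI) = 629/EI
  relative rotation θ_0 = (84.3 + 629)/EI = 713.3/EI
A unit hogging moment at E produces rotation L₁/(3EI) + L₂/(3EI) = 4.333/EI.
Compatibility: M_E·(L₁+L₂)/(3EI) = θ_0, giving M_E = 164.6 kN·m (hogging).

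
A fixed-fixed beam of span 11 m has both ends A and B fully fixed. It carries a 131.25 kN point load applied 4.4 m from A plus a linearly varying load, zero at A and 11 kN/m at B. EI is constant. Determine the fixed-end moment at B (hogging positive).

M_B = 205.2 kN·m

Release both end moments; the primary structure is a simply-supported span AB with redundants M_A and M_B.
End rotations of the released simple span under the applied load (×1/EI):
  at A: point load 131.25 at a = 4.4: Pab(L + b)/(6LEI) = 1016/EI
  at B: point load 131.25 at a = 4.4: Pab(L + a)/(6LEI) = 889.4/EI
  at A: triangular load, peak 11: 7w₀L³/(360EI) = 284.7/EI
  at B: triangular load, peak 11: w₀L³/(45EI) = 325.4/EI
  θ_A0 = 1301/EI,  θ_B0 = 1215/EI
Flexibility coefficients: a unit moment at one end gives L/(3EI) there and L/(6EI) at the far end, so f₁₁ = f₂₂ = 3.667/EI and f₁₂ = f₂₁ = 1.833/EI.
Compatibility — zero rotation at each built-in end:
  3.667 M_A + 1.833 M_B = 1301
  1.833 M_A + 3.667 M_B = 1215
Solving the pair gives M_A = 252.3 kN·m and M_B = 205.2 kN·m (hogging).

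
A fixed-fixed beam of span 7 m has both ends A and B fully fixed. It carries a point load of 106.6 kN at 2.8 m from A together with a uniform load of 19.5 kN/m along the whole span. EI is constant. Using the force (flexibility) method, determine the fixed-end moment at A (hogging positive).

M_A = 187.1 kN·m

Release both end moments; the primary structure is a simply-supported span AB with redundants M_A and M_B.
End rotations of the released simple span under the applied load (×1/EI):
  at A: point load 106.6 at a = 2.8: Pab(L + b)/(6LEI) = 334.3/EI
  at B: point load 106.6 at a = 2.8: Pab(L + a)/(6LEI) = 292.5/EI
  at A: UDL 19.5: wL³/(24EI) = 278.7/EI
  at B: UDL 19.5: wL³/(24EI) = 278.7/EI
  θ_A0 = 613/EI,  θ_B0 = 571.2/EI
Flexibility coefficients: a unit moment at one end gives L/(3EI) there and L/(6EI) at the far end, so f₁₁ = f₂₂ = 2.333/EI and f₁₂ = f₂₁ = 1.167/EI.
Compatibility — zero rotation at each built-in end:
  2.333 M_A + 1.167 M_B = 613
  1.167 M_A + 2.333 M_B = 571.2
Solving the pair gives M_A = 187.1 kN·m and M_B = 151.3 kN·m (hogging).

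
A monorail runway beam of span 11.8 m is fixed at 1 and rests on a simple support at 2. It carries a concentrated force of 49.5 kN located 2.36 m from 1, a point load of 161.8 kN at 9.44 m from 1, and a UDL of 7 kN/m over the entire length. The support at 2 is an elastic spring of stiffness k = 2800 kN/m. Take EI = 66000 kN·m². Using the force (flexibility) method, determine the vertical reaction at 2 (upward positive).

R_2 = 141.6 kN

Remove the prop at 2; the released (primary) structure is a cantilever built in at 1.
Primary-structure tip deflection at 2 by superposition:
  point load 49.5 at a = 2.36: Pa²(3L − a)/(6EI) = 1518/EI
  point load 161.8 at a = 9.44: Pa²(3L − a)/(6EI) = 62384/EI
  UDL 7: wL⁴/(8EI) = 16964/EI
  δ_0 = 80867/EI
Tip deflection under a unit load at 2: L³/(3EI) = 547.7/EI.
With EI = 66000 kN·m²: δ_0 = 1.2253 m and δ_{22} = 0.008298 m/kN.
Compatibility — the spring shortens by R_2/k under the reaction it provides: δ_0 − R_2·δ_{22} = R_2/k. With 1/k = 0.000357 m/kN, R_2 = δ_0 / (δ_{22} + 1/k) = 1.2253 / (0.008298 + 0.000357) = 141.6 kN.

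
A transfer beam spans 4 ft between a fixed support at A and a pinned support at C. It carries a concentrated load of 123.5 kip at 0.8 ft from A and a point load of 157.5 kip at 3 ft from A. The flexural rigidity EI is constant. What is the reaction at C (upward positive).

R_C = 106.6 kip

Remove the prop at C; the released (primary) structure is a cantilever built in at A.
Primary-structure tip deflection at C by superposition:
  point load 123.5 at a = 0.8: Pa²(3L − a)/(6EI) = 147.5/EI
  point load 157.5 at a = 3: Pa²(3L − a)/(6EI) = 2126/EI
  δ_0 = 2274/EI
Tip deflection under a unit load at C: L³/(3EI) = 21.33/EI.
The prop prevents deflection at C: R_C = δ_0/δ_{CC} = 2274/21.33 = 106.6 kip.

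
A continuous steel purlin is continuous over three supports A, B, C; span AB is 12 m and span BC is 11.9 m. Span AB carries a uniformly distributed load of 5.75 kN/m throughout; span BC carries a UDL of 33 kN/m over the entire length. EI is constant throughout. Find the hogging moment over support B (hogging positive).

M_B = 342.8 kN·m

Release continuity at B by inserting a hinge; the redundant is the internal moment M_B. The primary structure is two simply-supported spans AB and BC.
End slopes at the hinge B, treating each span as simply supported:
  span AB: UDL 5.75: wL³/(24EI) = 414/EI
  span BC: UDL 33: wL³/(24EI) = 2317/EI
  relative rotation θ_0 = (414 + 2317)/EI = 2731/EI
A unit hogging moment at B produces rotation L₁/(3EI) + L₂/(3EI) = 7.967/EI.
Compatibility: M_B·(L₁+L₂)/(3EI) = θ_0, giving M_B = 342.8 kN·m (hogging).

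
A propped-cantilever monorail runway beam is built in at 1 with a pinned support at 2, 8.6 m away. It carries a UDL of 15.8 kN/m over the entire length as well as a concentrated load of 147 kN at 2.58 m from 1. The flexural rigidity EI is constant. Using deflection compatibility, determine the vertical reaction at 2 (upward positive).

R_2 = 68.82 kN

Release the roller at 2. Primary structure: cantilever fixed at 1.
Deflection at 2 on the released cantilever, summing each load's contribution:
  UDL 15.8: wL⁴/(8EI) = 10803/EI
  point load 147 at a = 2.58: Pa²(3L − a)/(6EI) = 3787/EI
  δ_0 = 14590/EI
Flexibility coefficient — unit upward force at 2: δ_{22} = L³/(3EI) = 212/EI.
Compatibility at 2: δ_0 − R_2·δ_{22} = 0, so R_2 = 14590/212 = 68.82 kN.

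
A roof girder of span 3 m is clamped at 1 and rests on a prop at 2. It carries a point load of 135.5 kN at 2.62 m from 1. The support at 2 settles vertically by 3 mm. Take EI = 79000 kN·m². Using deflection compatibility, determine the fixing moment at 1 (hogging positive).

M_1 = 104.3 kN·m

Remove the prop at 2; the released (primary) structure is a cantilever built in at 1.
Free-end deflection of the primary structure under the applied loading (downward +):
  point load 135.5 at a = 2.62: Pa²(3L − a)/(6EI) = 989/EI
Flexibility coefficient — unit upward force at 2: δ_{22} = L³/(3EI) = 9/EI.
With EI = 79000 kN·m²: δ_0 = 0.012519 m and δ_{22} = 0.000114 m/kN.
Compatibility — the beam at 2 must follow the support down by 0.003 m: δ_0 − R_2·δ_{22} = 0.003, so R_2 = (0.012519 − 0.003)/0.000114 = 83.56 kN.
Moment equilibrium about 1: M_1 = Σ(load moments about 1) − R_2·L = 355 − 83.56×3 = 104.3 kN·m.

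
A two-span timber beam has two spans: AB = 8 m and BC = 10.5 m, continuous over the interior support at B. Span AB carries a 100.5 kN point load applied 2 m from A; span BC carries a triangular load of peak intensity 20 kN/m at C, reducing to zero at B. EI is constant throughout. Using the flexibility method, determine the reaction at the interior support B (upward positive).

R_B = 85.18 kN

Insert a hinge at B; M_B is the redundant, and each span becomes simply supported.
Rotations at B on the released spans (each span's end-slope, ×1/EI):
  span AB: point load 100.5 at a = 2: Pab(L + a)/(6LEI) = 251.2/EI
  span BC: triangular load, peak 20: 7w₀L³/(360EI) = 450.2/EI
  relative rotation θ_0 = (251.2 + 450.2)/EI = 701.4/EI
A unit hogging moment at B produces rotation L₁/(3EI) + L₂/(3EI) = 6.167/EI.
Slope continuity at B: θ_0 = M_B·6.167/EI, so M_B = 701.4/6.167 = 113.7 kN·m (hogging).
Span AB, ΣM about A with M_B applied at B: R_B^{AB}·8 = 201 + 113.7, so R_B^{AB} = 39.34 kN and R_A = 100.5 − 39.34 = 61.16 kN.
Span BC, ΣM about C: R_B^{BC}·10.5 = 367.5 + 113.7, so R_B^{BC} = 45.83 kN and R_C = 105 − 45.83 = 59.17 kN.
R_B = 39.34 + 45.83 = 85.18 kN.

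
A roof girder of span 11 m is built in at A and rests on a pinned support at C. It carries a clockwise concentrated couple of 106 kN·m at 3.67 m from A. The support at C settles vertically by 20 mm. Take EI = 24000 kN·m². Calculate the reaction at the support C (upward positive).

R_C = 6.954 kN

Release the roller at C. Primary structure: cantilever fixed at A.
Primary-structure tip deflection at C by superposition:
  clockwise couple 106 at a = 3.67: M₀a(2L − a)/(2EI) = 3565/EI
Flexibility coefficient — unit upward force at C: δ_{CC} = L³/(3EI) = 443.7/EI.
With EI = 24000 kN·m²: δ_0 = 0.14856 m and δ_{CC} = 0.018486 m/kN.
Compatibility — the beam at C must follow the support down by 0.02 m: δ_0 − R_C·δ_{CC} = 0.02, so R_C = (0.14856 − 0.02)/0.018486 = 6.954 kN.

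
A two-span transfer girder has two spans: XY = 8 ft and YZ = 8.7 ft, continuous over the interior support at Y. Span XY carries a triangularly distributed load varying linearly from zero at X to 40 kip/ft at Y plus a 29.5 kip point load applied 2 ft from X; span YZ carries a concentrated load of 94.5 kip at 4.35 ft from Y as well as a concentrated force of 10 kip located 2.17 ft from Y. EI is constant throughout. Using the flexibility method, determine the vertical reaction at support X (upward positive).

R_X = 52.62 kip

Release continuity at Y by inserting a hinge; the redundant is the internal moment M_Y. The primary structure is two simply-supported spans XY and YZ.
End slopes at the hinge Y, treating each span as simply supported:
  span XY: triangular load, peak 40: w₀L³/(45EI) = 455.1/EI
  span XY: point load 29.5 at a = 2: Pab(L + a)/(6LEI) = 73.75/EI
  span YZ: point load 94.5 at a = 4.35: Pab(L + b)/(6LEI) = 447/EI
  span YZ: point load 10 at a = 2.17: Pab(L + b)/(6LEI) = 41.34/EI
  relative rotation θ_0 = (528.9 + 488.4)/EI = 1017/EI
A unit hogging moment at Y produces rotation L₁/(3EI) + L₂/(3EI) = 5.567/EI.
Slope continuity at Y: θ_0 = M_Y·5.567/EI, so M_Y = 1017/5.567 = 182.7 kip·ft (hogging).
Span XY, ΣM about X with M_Y applied at Y: R_Y^{XY}·8 = 912.3 + 182.7, so R_Y^{XY} = 136.9 kip and R_X = 189.5 − 136.9 = 52.62 kip.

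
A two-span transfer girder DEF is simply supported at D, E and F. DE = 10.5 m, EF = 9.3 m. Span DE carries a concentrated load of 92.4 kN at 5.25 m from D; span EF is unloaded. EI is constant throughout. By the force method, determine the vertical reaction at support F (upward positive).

R_F = -10.37 kN

Insert a hinge at E; M_E is the redundant, and each span becomes simply supported.
Rotations at E on the released spans (each span's end-slope, ×1/EI):
  span DE: point load 92.4 at a = 5.25: Pab(L + a)/(6LEI) = 636.7/EI
  relative rotation θ_0 = (636.7 + 0)/EI = 636.7/EI
A unit hogging moment at E produces rotation L₁/(3EI) + L₂/(3EI) = 6.6/EI.
Compatibility: M_E·(L₁+L₂)/(3EI) = θ_0, giving M_E = 96.47 kN·m (hogging).
Span EF, ΣM about F: R_E^{EF}·9.3 = 0 + 96.47, so R_E^{EF} = 10.37 kN and R_F = 0 − 10.37 = -10.37 kN.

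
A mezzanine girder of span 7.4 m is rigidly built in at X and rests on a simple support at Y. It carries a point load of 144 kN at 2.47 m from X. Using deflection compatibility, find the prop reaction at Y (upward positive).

R_Y = 21.39 kN

Release the roller at Y. Primary structure: cantilever fixed at X.
Primary-structure tip deflection at Y by superposition:
  point load 144 at a = 2.47: Pa²(3L − a)/(6EI) = 2889/EI
Tip deflection under a unit load at Y: L³/(3EI) = 135.1/EI.
The prop prevents deflection at Y: R_Y = δ_0/δ_{YY} = 2889/135.1 = 21.39 kN.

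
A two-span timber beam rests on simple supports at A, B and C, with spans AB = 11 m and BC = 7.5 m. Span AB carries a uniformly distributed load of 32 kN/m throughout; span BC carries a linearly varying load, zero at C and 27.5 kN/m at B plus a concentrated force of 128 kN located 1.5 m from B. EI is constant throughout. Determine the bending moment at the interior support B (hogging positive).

Take M_B as the redundant. Released structure: two simple spans AB and BC with a hinge at B.
Rotations at B on the released spans (each span's end-slope, ×1/EI):
  span AB: UDL 32: wL³/(24EI) = 1775/EI
  span BC: triangular load, peak 27.5: w₀L³/(45EI) = 257.8/EI
  span BC: point load 128 at a = 1.5: Pab(L + b)/(6LEI) = 345.6/EI
  relative rotation θ_0 = (1775 + 603.4)/EI = 2378/EI
A unit hogging moment at B produces rotation L₁/(3EI) + L₂/(3EI) = 6.167/EI.
Slope continuity at B: θ_0 = M_B·6.167/EI, so M_B = 2378/6.167 = 385.6 kN·m (hogging).

M_B = 385.6 kN·m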